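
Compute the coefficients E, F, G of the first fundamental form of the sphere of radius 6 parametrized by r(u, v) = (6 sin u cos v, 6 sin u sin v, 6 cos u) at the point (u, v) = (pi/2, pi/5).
E = 36;  F = 0;  G = 36

Partials: r_u = (6*cos(u)*cos(v), 6*sin(v)*cos(u), -6*sin(u)), r_v = (-6*sin(u)*sin(v), 6*sin(u)*cos(v), 0). As functions of (u, v):
  E = r_u · r_u = 36,
  F = r_u · r_v = 0,
  G = r_v · r_v = 36*sin(u)^2.
Evaluating at (u, v) = (pi/2, pi/5): E = 36, F = 0, G = 36.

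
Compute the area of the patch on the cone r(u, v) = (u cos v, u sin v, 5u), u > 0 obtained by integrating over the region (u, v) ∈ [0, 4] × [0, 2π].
Area = 16*sqrt(26)*pi

Area = ∫∫ √(EG − F²) du dv with √(EG − F²) = sqrt(26)*Abs(u). Integrating over [0, 4] × [0, 2π] gives 16*sqrt(26)*pi.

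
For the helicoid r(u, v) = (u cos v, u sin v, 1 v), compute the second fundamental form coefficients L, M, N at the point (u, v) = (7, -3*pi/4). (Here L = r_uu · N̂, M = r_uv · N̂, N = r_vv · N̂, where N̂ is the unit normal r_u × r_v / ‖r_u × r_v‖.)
L = 0;  M = -sqrt(2)/10;  N = 0

Compute the unit normal N̂(u, v) = (sin(v)/sqrt(u^2 + 1), -cos(v)/sqrt(u^2 + 1), u/sqrt(u^2 + 1)), and the second partials r_uu, r_uv, r_vv. Take dot products:
  L(u, v) = r_uu · N̂ = 0,
  M(u, v) = r_uv · N̂ = -1/sqrt(u^2 + 1),
  N(u, v) = r_vv · N̂ = 0.
Evaluating at (u, v) = (7, -3*pi/4):
  L = 0, M = -sqrt(2)/10, N = 0.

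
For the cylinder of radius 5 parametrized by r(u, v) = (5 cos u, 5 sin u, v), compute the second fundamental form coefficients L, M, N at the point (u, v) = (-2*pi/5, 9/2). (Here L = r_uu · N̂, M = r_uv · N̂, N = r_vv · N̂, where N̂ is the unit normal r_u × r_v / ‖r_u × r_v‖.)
L = -5;  M = 0;  N = 0

Compute the unit normal N̂(u, v) = (cos(u), sin(u), 0), and the second partials r_uu, r_uv, r_vv. Take dot products:
  L(u, v) = r_uu · N̂ = -5,
  M(u, v) = r_uv · N̂ = 0,
  N(u, v) = r_vv · N̂ = 0.
Evaluating at (u, v) = (-2*pi/5, 9/2):
  L = -5, M = 0, N = 0.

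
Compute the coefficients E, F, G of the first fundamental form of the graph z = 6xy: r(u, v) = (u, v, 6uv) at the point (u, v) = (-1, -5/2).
E = 226;  F = 90;  G = 37

Partials: r_u = (1, 0, 6*v), r_v = (0, 1, 6*u). As functions of (u, v):
  E = r_u · r_u = 36*v^2 + 1,
  F = r_u · r_v = 36*u*v,
  G = r_v · r_v = 36*u^2 + 1.
Evaluating at (u, v) = (-1, -5/2): E = 226, F = 90, G = 37.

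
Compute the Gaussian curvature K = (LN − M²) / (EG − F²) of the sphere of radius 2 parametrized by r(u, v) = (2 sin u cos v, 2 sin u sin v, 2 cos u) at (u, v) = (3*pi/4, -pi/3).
K = 1/4

Coefficients of the first fundamental form: E = 4, F = 0, G = 4*sin(u)^2.
Coefficients of the second fundamental form: L = -2*sin(u)/Abs(sin(u)), M = 0, N = -2*sin(u)^3/Abs(sin(u)).
Assemble K = (LN − M²)/(EG − F²) = 1/4. At (u, v) = (3*pi/4, -pi/3): K = 1/4.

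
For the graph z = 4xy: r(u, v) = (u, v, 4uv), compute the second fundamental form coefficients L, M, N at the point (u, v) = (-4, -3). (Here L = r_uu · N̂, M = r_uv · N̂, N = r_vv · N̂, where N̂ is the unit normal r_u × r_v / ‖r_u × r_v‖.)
L = 0;  M = 4*sqrt(401)/401;  N = 0

Compute the unit normal N̂(u, v) = (-4*v/sqrt(16*u^2 + 16*v^2 + 1), -4*u/sqrt(16*u^2 + 16*v^2 + 1), 1/sqrt(16*u^2 + 16*v^2 + 1)), and the second partials r_uu, r_uv, r_vv. Take dot products:
  L(u, v) = r_uu · N̂ = 0,
  M(u, v) = r_uv · N̂ = 4/sqrt(16*u^2 + 16*v^2 + 1),
  N(u, v) = r_vv · N̂ = 0.
Evaluating at (u, v) = (-4, -3):
  L = 0, M = 4*sqrt(401)/401, N = 0.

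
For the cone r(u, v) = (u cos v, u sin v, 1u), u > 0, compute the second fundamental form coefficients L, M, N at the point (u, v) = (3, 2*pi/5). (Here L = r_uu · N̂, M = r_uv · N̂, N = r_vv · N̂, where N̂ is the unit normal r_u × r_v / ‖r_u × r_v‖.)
L = 0;  M = 0;  N = 3*sqrt(2)/2

Compute the unit normal N̂(u, v) = (-sqrt(2)*u*cos(v)/(2*Abs(u)), -sqrt(2)*u*sin(v)/(2*Abs(u)), sqrt(2)*u/(2*Abs(u))), and the second partials r_uu, r_uv, r_vv. Take dot products:
  L(u, v) = r_uu · N̂ = 0,
  M(u, v) = r_uv · N̂ = 0,
  N(u, v) = r_vv · N̂ = sqrt(2)*u^2/(2*Abs(u)).
Evaluating at (u, v) = (3, 2*pi/5):
  L = 0, M = 0, N = 3*sqrt(2)/2.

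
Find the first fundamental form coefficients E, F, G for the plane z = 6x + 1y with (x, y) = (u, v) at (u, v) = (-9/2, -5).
E = 37;  F = 6;  G = 2

Partials: r_u = (1, 0, 6), r_v = (0, 1, 1). As functions of (u, v):
  E = r_u · r_u = 37,
  F = r_u · r_v = 6,
  G = r_v · r_v = 2.
Evaluating at (u, v) = (-9/2, -5): E = 37, F = 6, G = 2.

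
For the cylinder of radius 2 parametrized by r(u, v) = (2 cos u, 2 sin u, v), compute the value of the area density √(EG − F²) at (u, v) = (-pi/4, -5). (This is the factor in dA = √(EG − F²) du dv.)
√(EG − F²)|_{(-pi/4, -5)} = 2

E = 4, F = 0, G = 1, so EG − F² = 4. Taking the positive square root: √(EG − F²) = 2. At (u, v) = (-pi/4, -5): 2.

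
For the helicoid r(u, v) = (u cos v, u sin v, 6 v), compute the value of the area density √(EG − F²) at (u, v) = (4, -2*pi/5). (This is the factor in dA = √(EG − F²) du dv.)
√(EG − F²)|_{(4, -2*pi/5)} = 2*sqrt(13)

E = 1, F = 0, G = u^2 + 36, so EG − F² = u^2 + 36. Taking the positive square root: √(EG − F²) = sqrt(u^2 + 36). At (u, v) = (4, -2*pi/5): 2*sqrt(13).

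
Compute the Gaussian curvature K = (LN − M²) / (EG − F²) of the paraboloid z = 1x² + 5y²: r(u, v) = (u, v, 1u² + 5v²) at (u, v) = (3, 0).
K = 20/1369

Coefficients of the first fundamental form: E = 4*u^2 + 1, F = 20*u*v, G = 100*v^2 + 1.
Coefficients of the second fundamental form: L = 2/sqrt(4*u^2 + 100*v^2 + 1), M = 0, N = 10/sqrt(4*u^2 + 100*v^2 + 1).
Assemble K = (LN − M²)/(EG − F²) = 20/(16*u^4 + 800*u^2*v^2 + 8*u^2 + 10000*v^4 + 200*v^2 + 1). At (u, v) = (3, 0): K = 20/1369.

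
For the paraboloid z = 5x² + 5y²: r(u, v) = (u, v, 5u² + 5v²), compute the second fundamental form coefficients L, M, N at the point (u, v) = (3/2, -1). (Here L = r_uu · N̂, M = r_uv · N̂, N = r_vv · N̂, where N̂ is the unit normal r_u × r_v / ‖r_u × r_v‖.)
L = 5*sqrt(326)/163;  M = 0;  N = 5*sqrt(326)/163

Compute the unit normal N̂(u, v) = (-10*u/sqrt(100*u^2 + 100*v^2 + 1), -10*v/sqrt(100*u^2 + 100*v^2 + 1), 1/sqrt(100*u^2 + 100*v^2 + 1)), and the second partials r_uu, r_uv, r_vv. Take dot products:
  L(u, v) = r_uu · N̂ = 10/sqrt(100*u^2 + 100*v^2 + 1),
  M(u, v) = r_uv · N̂ = 0,
  N(u, v) = r_vv · N̂ = 10/sqrt(100*u^2 + 100*v^2 + 1).
Evaluating at (u, v) = (3/2, -1):
  L = 5*sqrt(326)/163, M = 0, N = 5*sqrt(326)/163.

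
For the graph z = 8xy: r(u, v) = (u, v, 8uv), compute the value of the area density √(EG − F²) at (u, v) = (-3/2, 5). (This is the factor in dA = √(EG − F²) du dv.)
√(EG − F²)|_{(-3/2, 5)} = sqrt(1745)

E = 64*v^2 + 1, F = 64*u*v, G = 64*u^2 + 1, so EG − F² = 64*u^2 + 64*v^2 + 1. Taking the positive square root: √(EG − F²) = sqrt(64*u^2 + 64*v^2 + 1). At (u, v) = (-3/2, 5): sqrt(1745).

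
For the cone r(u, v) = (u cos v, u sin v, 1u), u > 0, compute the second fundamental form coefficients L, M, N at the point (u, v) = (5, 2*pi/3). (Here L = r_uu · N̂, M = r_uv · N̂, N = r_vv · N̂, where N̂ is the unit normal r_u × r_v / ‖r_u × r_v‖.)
L = 0;  M = 0;  N = 5*sqrt(2)/2

Compute the unit normal N̂(u, v) = (-sqrt(2)*u*cos(v)/(2*Abs(u)), -sqrt(2)*u*sin(v)/(2*Abs(u)), sqrt(2)*u/(2*Abs(u))), and the second partials r_uu, r_uv, r_vv. Take dot products:
  L(u, v) = r_uu · N̂ = 0,
  M(u, v) = r_uv · N̂ = 0,
  N(u, v) = r_vv · N̂ = sqrt(2)*u^2/(2*Abs(u)).
Evaluating at (u, v) = (5, 2*pi/3):
  L = 0, M = 0, N = 5*sqrt(2)/2.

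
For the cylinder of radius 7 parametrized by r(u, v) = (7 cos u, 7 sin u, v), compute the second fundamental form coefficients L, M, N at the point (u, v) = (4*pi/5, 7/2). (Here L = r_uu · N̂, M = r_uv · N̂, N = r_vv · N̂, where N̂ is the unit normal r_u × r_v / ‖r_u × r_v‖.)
L = -7;  M = 0;  N = 0

Compute the unit normal N̂(u, v) = (cos(u), sin(u), 0), and the second partials r_uu, r_uv, r_vv. Take dot products:
  L(u, v) = r_uu · N̂ = -7,
  M(u, v) = r_uv · N̂ = 0,
  N(u, v) = r_vv · N̂ = 0.
Evaluating at (u, v) = (4*pi/5, 7/2):
  L = -7, M = 0, N = 0.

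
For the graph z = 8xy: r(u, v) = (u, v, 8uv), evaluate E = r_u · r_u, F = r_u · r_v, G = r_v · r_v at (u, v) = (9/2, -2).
E = 257;  F = -576;  G = 1297

Partials: r_u = (1, 0, 8*v), r_v = (0, 1, 8*u). As functions of (u, v):
  E = r_u · r_u = 64*v^2 + 1,
  F = r_u · r_v = 64*u*v,
  G = r_v · r_v = 64*u^2 + 1.
Evaluating at (u, v) = (9/2, -2): E = 257, F = -576, G = 1297.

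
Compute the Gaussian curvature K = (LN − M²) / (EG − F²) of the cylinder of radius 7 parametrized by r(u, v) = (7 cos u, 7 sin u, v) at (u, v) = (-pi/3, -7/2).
K = 0

Coefficients of the first fundamental form: E = 49, F = 0, G = 1.
Coefficients of the second fundamental form: L = -7, M = 0, N = 0.
Assemble K = (LN − M²)/(EG − F²) = 0. At (u, v) = (-pi/3, -7/2): K = 0.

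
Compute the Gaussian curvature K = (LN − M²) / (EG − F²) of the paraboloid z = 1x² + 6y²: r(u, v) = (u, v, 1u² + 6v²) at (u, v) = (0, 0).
K = 24

Coefficients of the first fundamental form: E = 4*u^2 + 1, F = 24*u*v, G = 144*v^2 + 1.
Coefficients of the second fundamental form: L = 2/sqrt(4*u^2 + 144*v^2 + 1), M = 0, N = 12/sqrt(4*u^2 + 144*v^2 + 1).
Assemble K = (LN − M²)/(EG − F²) = 24/(16*u^4 + 1152*u^2*v^2 + 8*u^2 + 20736*v^4 + 288*v^2 + 1). At (u, v) = (0, 0): K = 24.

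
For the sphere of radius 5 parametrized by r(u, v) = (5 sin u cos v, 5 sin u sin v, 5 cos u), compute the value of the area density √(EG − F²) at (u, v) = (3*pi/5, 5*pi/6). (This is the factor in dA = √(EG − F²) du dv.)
√(EG − F²)|_{(3*pi/5, 5*pi/6)} = 25*sqrt(2*sqrt(5) + 10)/4

E = 25, F = 0, G = 25*sin(u)^2, so EG − F² = 625*sin(u)^2. Taking the positive square root: √(EG − F²) = 25*Abs(sin(u)). At (u, v) = (3*pi/5, 5*pi/6): 25*sqrt(2*sqrt(5) + 10)/4.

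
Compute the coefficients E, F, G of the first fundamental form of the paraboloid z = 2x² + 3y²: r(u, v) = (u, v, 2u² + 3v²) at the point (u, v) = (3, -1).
E = 145;  F = -72;  G = 37

Partials: r_u = (1, 0, 4*u), r_v = (0, 1, 6*v). As functions of (u, v):
  E = r_u · r_u = 16*u^2 + 1,
  F = r_u · r_v = 24*u*v,
  G = r_v · r_v = 36*v^2 + 1.
Evaluating at (u, v) = (3, -1): E = 145, F = -72, G = 37.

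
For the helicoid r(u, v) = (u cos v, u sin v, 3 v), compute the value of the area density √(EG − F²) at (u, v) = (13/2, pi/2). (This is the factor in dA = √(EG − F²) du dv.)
√(EG − F²)|_{(13/2, pi/2)} = sqrt(205)/2

E = 1, F = 0, G = u^2 + 9, so EG − F² = u^2 + 9. Taking the positive square root: √(EG − F²) = sqrt(u^2 + 9). At (u, v) = (13/2, pi/2): sqrt(205)/2.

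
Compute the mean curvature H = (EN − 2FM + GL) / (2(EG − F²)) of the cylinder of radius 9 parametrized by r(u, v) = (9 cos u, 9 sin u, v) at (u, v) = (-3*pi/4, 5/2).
H = -1/18

With E = 81, F = 0, G = 1, L = -9, M = 0, N = 0, assemble
  H = (EN − 2FM + GL) / (2(EG − F²)) = -1/18.
At (u, v) = (-3*pi/4, 5/2): H = -1/18.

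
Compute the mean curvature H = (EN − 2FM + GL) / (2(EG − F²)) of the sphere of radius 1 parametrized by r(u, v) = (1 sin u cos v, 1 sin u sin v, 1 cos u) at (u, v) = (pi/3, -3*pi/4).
H = -1

With E = 1, F = 0, G = sin(u)^2, L = -sin(u)/Abs(sin(u)), M = 0, N = -sin(u)^3/Abs(sin(u)), assemble
  H = (EN − 2FM + GL) / (2(EG − F²)) = -sin(u)/Abs(sin(u)).
At (u, v) = (pi/3, -3*pi/4): H = -1.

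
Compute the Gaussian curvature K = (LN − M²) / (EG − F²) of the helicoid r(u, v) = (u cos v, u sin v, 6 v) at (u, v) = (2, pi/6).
K = -9/400

Coefficients of the first fundamental form: E = 1, F = 0, G = u^2 + 36.
Coefficients of the second fundamental form: L = 0, M = -6/sqrt(u^2 + 36), N = 0.
Assemble K = (LN − M²)/(EG − F²) = -36/(u^2 + 36)^2. At (u, v) = (2, pi/6): K = -9/400.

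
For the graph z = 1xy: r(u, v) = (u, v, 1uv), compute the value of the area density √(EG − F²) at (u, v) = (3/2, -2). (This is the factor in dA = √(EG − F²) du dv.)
√(EG − F²)|_{(3/2, -2)} = sqrt(29)/2

E = v^2 + 1, F = u*v, G = u^2 + 1, so EG − F² = u^2 + v^2 + 1. Taking the positive square root: √(EG − F²) = sqrt(u^2 + v^2 + 1). At (u, v) = (3/2, -2): sqrt(29)/2.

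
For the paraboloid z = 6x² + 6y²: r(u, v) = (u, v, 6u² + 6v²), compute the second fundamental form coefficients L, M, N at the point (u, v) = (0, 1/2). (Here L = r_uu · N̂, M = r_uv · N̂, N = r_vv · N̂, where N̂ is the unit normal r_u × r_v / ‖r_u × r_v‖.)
L = 12*sqrt(37)/37;  M = 0;  N = 12*sqrt(37)/37

Compute the unit normal N̂(u, v) = (-12*u/sqrt(144*u^2 + 144*v^2 + 1), -12*v/sqrt(144*u^2 + 144*v^2 + 1), 1/sqrt(144*u^2 + 144*v^2 + 1)), and the second partials r_uu, r_uv, r_vv. Take dot products:
  L(u, v) = r_uu · N̂ = 12/sqrt(144*u^2 + 144*v^2 + 1),
  M(u, v) = r_uv · N̂ = 0,
  N(u, v) = r_vv · N̂ = 12/sqrt(144*u^2 + 144*v^2 + 1).
Evaluating at (u, v) = (0, 1/2):
  L = 12*sqrt(37)/37, M = 0, N = 12*sqrt(37)/37.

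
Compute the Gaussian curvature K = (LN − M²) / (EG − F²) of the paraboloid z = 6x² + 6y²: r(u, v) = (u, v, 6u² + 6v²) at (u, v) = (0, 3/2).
K = 144/105625

Coefficients of the first fundamental form: E = 144*u^2 + 1, F = 144*u*v, G = 144*v^2 + 1.
Coefficients of the second fundamental form: L = 12/sqrt(144*u^2 + 144*v^2 + 1), M = 0, N = 12/sqrt(144*u^2 + 144*v^2 + 1).
Assemble K = (LN − M²)/(EG − F²) = 144/(20736*u^4 + 41472*u^2*v^2 + 288*u^2 + 20736*v^4 + 288*v^2 + 1). At (u, v) = (0, 3/2): K = 144/105625.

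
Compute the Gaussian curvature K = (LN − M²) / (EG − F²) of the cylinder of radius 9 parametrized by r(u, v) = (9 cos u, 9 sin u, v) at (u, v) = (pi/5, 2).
K = 0

Coefficients of the first fundamental form: E = 81, F = 0, G = 1.
Coefficients of the second fundamental form: L = -9, M = 0, N = 0.
Assemble K = (LN − M²)/(EG − F²) = 0. At (u, v) = (pi/5, 2): K = 0.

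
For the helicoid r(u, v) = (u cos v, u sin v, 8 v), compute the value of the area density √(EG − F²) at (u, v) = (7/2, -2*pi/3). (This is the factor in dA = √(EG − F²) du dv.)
√(EG − F²)|_{(7/2, -2*pi/3)} = sqrt(305)/2

E = 1, F = 0, G = u^2 + 64, so EG − F² = u^2 + 64. Taking the positive square root: √(EG − F²) = sqrt(u^2 + 64). At (u, v) = (7/2, -2*pi/3): sqrt(305)/2.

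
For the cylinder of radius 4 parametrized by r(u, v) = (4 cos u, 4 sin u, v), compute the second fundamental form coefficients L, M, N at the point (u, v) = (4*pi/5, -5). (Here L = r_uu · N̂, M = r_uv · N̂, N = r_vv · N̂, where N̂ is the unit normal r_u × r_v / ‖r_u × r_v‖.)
L = -4;  M = 0;  N = 0

Compute the unit normal N̂(u, v) = (cos(u), sin(u), 0), and the second partials r_uu, r_uv, r_vv. Take dot products:
  L(u, v) = r_uu · N̂ = -4,
  M(u, v) = r_uv · N̂ = 0,
  N(u, v) = r_vv · N̂ = 0.
Evaluating at (u, v) = (4*pi/5, -5):
  L = -4, M = 0, N = 0.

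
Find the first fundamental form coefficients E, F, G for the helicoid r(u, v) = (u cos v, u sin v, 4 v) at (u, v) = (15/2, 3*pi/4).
E = 1;  F = 0;  G = 289/4

Partials: r_u = (cos(v), sin(v), 0), r_v = (-u*sin(v), u*cos(v), 4). As functions of (u, v):
  E = r_u · r_u = 1,
  F = r_u · r_v = 0,
  G = r_v · r_v = u^2 + 16.
Evaluating at (u, v) = (15/2, 3*pi/4): E = 1, F = 0, G = 289/4.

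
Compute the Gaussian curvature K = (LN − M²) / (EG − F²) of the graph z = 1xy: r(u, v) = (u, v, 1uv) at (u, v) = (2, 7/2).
K = -16/4761

Coefficients of the first fundamental form: E = v^2 + 1, F = u*v, G = u^2 + 1.
Coefficients of the second fundamental form: L = 0, M = 1/sqrt(u^2 + v^2 + 1), N = 0.
Assemble K = (LN − M²)/(EG − F²) = 1/((u^2*v^2 - (u^2 + 1)*(v^2 + 1))*(u^2 + v^2 + 1)). At (u, v) = (2, 7/2): K = -16/4761.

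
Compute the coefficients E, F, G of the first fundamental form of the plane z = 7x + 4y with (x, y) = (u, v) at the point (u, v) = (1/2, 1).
E = 50;  F = 28;  G = 17

Partials: r_u = (1, 0, 7), r_v = (0, 1, 4). As functions of (u, v):
  E = r_u · r_u = 50,
  F = r_u · r_v = 28,
  G = r_v · r_v = 17.
Evaluating at (u, v) = (1/2, 1): E = 50, F = 28, G = 17.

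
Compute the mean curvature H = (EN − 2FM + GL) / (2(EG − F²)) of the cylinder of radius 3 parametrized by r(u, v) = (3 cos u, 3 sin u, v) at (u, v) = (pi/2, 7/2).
H = -1/6

With E = 9, F = 0, G = 1, L = -3, M = 0, N = 0, assemble
  H = (EN − 2FM + GL) / (2(EG − F²)) = -1/6.
At (u, v) = (pi/2, 7/2): H = -1/6.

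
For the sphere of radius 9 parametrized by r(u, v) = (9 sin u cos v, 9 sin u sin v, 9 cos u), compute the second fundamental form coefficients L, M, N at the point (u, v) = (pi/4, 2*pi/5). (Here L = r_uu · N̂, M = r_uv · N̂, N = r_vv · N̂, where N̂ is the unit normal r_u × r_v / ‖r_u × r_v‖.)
L = -9;  M = 0;  N = -9/2

Compute the unit normal N̂(u, v) = (sin(u)^2*cos(v)/Abs(sin(u)), sin(u)^2*sin(v)/Abs(sin(u)), sin(2*u)/(2*Abs(sin(u)))), and the second partials r_uu, r_uv, r_vv. Take dot products:
  L(u, v) = r_uu · N̂ = -9*sin(u)/Abs(sin(u)),
  M(u, v) = r_uv · N̂ = 0,
  N(u, v) = r_vv · N̂ = -9*sin(u)^3/Abs(sin(u)).
Evaluating at (u, v) = (pi/4, 2*pi/5):
  L = -9, M = 0, N = -9/2.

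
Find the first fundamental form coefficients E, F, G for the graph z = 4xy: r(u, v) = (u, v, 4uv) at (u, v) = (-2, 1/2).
E = 5;  F = -16;  G = 65

Partials: r_u = (1, 0, 4*v), r_v = (0, 1, 4*u). As functions of (u, v):
  E = r_u · r_u = 16*v^2 + 1,
  F = r_u · r_v = 16*u*v,
  G = r_v · r_v = 16*u^2 + 1.
Evaluating at (u, v) = (-2, 1/2): E = 5, F = -16, G = 65.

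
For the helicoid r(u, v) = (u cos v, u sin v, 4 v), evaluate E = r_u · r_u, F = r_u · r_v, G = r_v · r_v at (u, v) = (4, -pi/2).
E = 1;  F = 0;  G = 32

Partials: r_u = (cos(v), sin(v), 0), r_v = (-u*sin(v), u*cos(v), 4). As functions of (u, v):
  E = r_u · r_u = 1,
  F = r_u · r_v = 0,
  G = r_v · r_v = u^2 + 16.
Evaluating at (u, v) = (4, -pi/2): E = 1, F = 0, G = 32.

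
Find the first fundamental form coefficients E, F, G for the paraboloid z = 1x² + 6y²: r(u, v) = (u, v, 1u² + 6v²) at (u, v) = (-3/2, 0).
E = 10;  F = 0;  G = 1

Partials: r_u = (1, 0, 2*u), r_v = (0, 1, 12*v). As functions of (u, v):
  E = r_u · r_u = 4*u^2 + 1,
  F = r_u · r_v = 24*u*v,
  G = r_v · r_v = 144*v^2 + 1.
Evaluating at (u, v) = (-3/2, 0): E = 10, F = 0, G = 1.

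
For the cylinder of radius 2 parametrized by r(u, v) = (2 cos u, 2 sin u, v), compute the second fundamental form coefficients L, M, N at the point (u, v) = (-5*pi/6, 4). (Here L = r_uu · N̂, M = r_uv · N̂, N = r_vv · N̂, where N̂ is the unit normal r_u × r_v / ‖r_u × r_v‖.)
L = -2;  M = 0;  N = 0

Compute the unit normal N̂(u, v) = (cos(u), sin(u), 0), and the second partials r_uu, r_uv, r_vv. Take dot products:
  L(u, v) = r_uu · N̂ = -2,
  M(u, v) = r_uv · N̂ = 0,
  N(u, v) = r_vv · N̂ = 0.
Evaluating at (u, v) = (-5*pi/6, 4):
  L = -2, M = 0, N = 0.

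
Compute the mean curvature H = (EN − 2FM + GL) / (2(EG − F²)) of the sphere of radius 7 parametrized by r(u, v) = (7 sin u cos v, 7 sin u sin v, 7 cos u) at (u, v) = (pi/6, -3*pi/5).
H = -1/7

With E = 49, F = 0, G = 49*sin(u)^2, L = -7*sin(u)/Abs(sin(u)), M = 0, N = -7*sin(u)^3/Abs(sin(u)), assemble
  H = (EN − 2FM + GL) / (2(EG − F²)) = -sin(u)/(7*Abs(sin(u))).
At (u, v) = (pi/6, -3*pi/5): H = -1/7.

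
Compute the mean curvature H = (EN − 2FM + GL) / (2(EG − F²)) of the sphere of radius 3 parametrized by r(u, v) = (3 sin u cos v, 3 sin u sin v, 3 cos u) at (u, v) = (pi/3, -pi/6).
H = -1/3

With E = 9, F = 0, G = 9*sin(u)^2, L = -3*sin(u)/Abs(sin(u)), M = 0, N = -3*sin(u)^3/Abs(sin(u)), assemble
  H = (EN − 2FM + GL) / (2(EG − F²)) = -sin(u)/(3*Abs(sin(u))).
At (u, v) = (pi/3, -pi/6): H = -1/3.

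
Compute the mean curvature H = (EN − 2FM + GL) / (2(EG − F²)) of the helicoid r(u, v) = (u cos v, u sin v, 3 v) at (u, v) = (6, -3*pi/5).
H = 0

With E = 1, F = 0, G = u^2 + 9, L = 0, M = -3/sqrt(u^2 + 9), N = 0, assemble
  H = (EN − 2FM + GL) / (2(EG − F²)) = 0.
At (u, v) = (6, -3*pi/5): H = 0.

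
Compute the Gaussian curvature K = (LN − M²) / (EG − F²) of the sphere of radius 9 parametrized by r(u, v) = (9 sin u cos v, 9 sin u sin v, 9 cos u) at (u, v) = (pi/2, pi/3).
K = 1/81

Coefficients of the first fundamental form: E = 81, F = 0, G = 81*sin(u)^2.
Coefficients of the second fundamental form: L = -9*sin(u)/Abs(sin(u)), M = 0, N = -9*sin(u)^3/Abs(sin(u)).
Assemble K = (LN − M²)/(EG − F²) = 1/81. At (u, v) = (pi/2, pi/3): K = 1/81.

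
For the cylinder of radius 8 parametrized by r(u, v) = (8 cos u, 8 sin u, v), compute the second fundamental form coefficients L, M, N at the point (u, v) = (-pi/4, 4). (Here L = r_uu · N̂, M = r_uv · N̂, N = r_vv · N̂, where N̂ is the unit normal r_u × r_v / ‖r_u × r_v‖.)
L = -8;  M = 0;  N = 0

Compute the unit normal N̂(u, v) = (cos(u), sin(u), 0), and the second partials r_uu, r_uv, r_vv. Take dot products:
  L(u, v) = r_uu · N̂ = -8,
  M(u, v) = r_uv · N̂ = 0,
  N(u, v) = r_vv · N̂ = 0.
Evaluating at (u, v) = (-pi/4, 4):
  L = -8, M = 0, N = 0.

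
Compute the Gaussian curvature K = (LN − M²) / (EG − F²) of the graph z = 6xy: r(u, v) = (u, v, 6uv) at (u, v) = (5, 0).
K = -36/811801

Coefficients of the first fundamental form: E = 36*v^2 + 1, F = 36*u*v, G = 36*u^2 + 1.
Coefficients of the second fundamental form: L = 0, M = 6/sqrt(36*u^2 + 36*v^2 + 1), N = 0.
Assemble K = (LN − M²)/(EG − F²) = -36/(1296*u^4 + 2592*u^2*v^2 + 72*u^2 + 1296*v^4 + 72*v^2 + 1). At (u, v) = (5, 0): K = -36/811801.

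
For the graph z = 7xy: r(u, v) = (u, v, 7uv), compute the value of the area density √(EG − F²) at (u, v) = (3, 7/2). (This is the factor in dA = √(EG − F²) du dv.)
√(EG − F²)|_{(3, 7/2)} = sqrt(4169)/2

E = 49*v^2 + 1, F = 49*u*v, G = 49*u^2 + 1, so EG − F² = 49*u^2 + 49*v^2 + 1. Taking the positive square root: √(EG − F²) = sqrt(49*u^2 + 49*v^2 + 1). At (u, v) = (3, 7/2): sqrt(4169)/2.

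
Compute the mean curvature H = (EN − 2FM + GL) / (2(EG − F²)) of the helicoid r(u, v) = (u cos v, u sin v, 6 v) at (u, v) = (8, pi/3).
H = 0

With E = 1, F = 0, G = u^2 + 36, L = 0, M = -6/sqrt(u^2 + 36), N = 0, assemble
  H = (EN − 2FM + GL) / (2(EG − F²)) = 0.
At (u, v) = (8, pi/3): H = 0.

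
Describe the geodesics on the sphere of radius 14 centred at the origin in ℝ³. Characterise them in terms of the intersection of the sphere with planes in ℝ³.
Geodesics on the sphere of radius 14 are great circles — circles of radius 14 obtained as the intersection of the sphere with planes through the origin (the centre of the sphere).

A curve α(t) of nonzero constant speed on the sphere of radius 14 is a geodesic iff its acceleration α̈ is everywhere normal to the surface, i.e. parallel to the radial vector α(t). Then d/dt(α × α̇) = α̇ × α̇ + α × α̈ = 0, so α × α̇ is a constant vector n ≠ 0 and α(t) · n = 0 for all t: α lies in the plane through the origin with normal n. The intersection of that plane with the sphere is a circle of radius 14 (a great circle). Conversely, a great circle traversed at constant speed has centripetal acceleration pointing at the origin, hence normal to the sphere, so every great circle is a geodesic.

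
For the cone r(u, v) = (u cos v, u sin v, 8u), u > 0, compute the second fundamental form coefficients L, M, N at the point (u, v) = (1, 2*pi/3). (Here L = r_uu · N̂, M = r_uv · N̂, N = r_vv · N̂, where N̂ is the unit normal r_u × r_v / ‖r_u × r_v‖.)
L = 0;  M = 0;  N = 8*sqrt(65)/65

Compute the unit normal N̂(u, v) = (-8*sqrt(65)*u*cos(v)/(65*Abs(u)), -8*sqrt(65)*u*sin(v)/(65*Abs(u)), sqrt(65)*u/(65*Abs(u))), and the second partials r_uu, r_uv, r_vv. Take dot products:
  L(u, v) = r_uu · N̂ = 0,
  M(u, v) = r_uv · N̂ = 0,
  N(u, v) = r_vv · N̂ = 8*sqrt(65)*u^2/(65*Abs(u)).
Evaluating at (u, v) = (1, 2*pi/3):
  L = 0, M = 0, N = 8*sqrt(65)/65.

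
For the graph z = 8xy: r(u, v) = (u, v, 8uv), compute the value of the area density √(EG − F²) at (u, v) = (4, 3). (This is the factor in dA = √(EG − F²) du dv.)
√(EG − F²)|_{(4, 3)} = sqrt(1601)

E = 64*v^2 + 1, F = 64*u*v, G = 64*u^2 + 1, so EG − F² = 64*u^2 + 64*v^2 + 1. Taking the positive square root: √(EG − F²) = sqrt(64*u^2 + 64*v^2 + 1). At (u, v) = (4, 3): sqrt(1601).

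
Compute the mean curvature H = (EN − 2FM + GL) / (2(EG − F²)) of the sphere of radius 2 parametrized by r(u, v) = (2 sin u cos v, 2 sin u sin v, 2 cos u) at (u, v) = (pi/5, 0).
H = -1/2

With E = 4, F = 0, G = 4*sin(u)^2, L = -2*sin(u)/Abs(sin(u)), M = 0, N = -2*sin(u)^3/Abs(sin(u)), assemble
  H = (EN − 2FM + GL) / (2(EG − F²)) = -sin(u)/(2*Abs(sin(u))).
At (u, v) = (pi/5, 0): H = -1/2.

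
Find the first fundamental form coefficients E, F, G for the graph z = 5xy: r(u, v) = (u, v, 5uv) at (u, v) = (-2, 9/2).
E = 2029/4;  F = -225;  G = 101

Partials: r_u = (1, 0, 5*v), r_v = (0, 1, 5*u). As functions of (u, v):
  E = r_u · r_u = 25*v^2 + 1,
  F = r_u · r_v = 25*u*v,
  G = r_v · r_v = 25*u^2 + 1.
Evaluating at (u, v) = (-2, 9/2): E = 2029/4, F = -225, G = 101.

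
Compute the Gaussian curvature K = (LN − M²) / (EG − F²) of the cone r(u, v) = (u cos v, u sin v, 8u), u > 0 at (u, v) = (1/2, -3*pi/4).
K = 0

Coefficients of the first fundamental form: E = 65, F = 0, G = u^2.
Coefficients of the second fundamental form: L = 0, M = 0, N = 8*sqrt(65)*u^2/(65*Abs(u)).
Assemble K = (LN − M²)/(EG − F²) = 0. At (u, v) = (1/2, -3*pi/4): K = 0.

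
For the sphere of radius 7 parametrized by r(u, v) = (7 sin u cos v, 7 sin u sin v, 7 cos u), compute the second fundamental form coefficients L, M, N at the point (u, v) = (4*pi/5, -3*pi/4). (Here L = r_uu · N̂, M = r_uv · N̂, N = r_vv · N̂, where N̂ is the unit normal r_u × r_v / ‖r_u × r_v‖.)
L = -7;  M = 0;  N = -35/8 + 7*sqrt(5)/8

Compute the unit normal N̂(u, v) = (sin(u)^2*cos(v)/Abs(sin(u)), sin(u)^2*sin(v)/Abs(sin(u)), sin(2*u)/(2*Abs(sin(u)))), and the second partials r_uu, r_uv, r_vv. Take dot products:
  L(u, v) = r_uu · N̂ = -7*sin(u)/Abs(sin(u)),
  M(u, v) = r_uv · N̂ = 0,
  N(u, v) = r_vv · N̂ = -7*sin(u)^3/Abs(sin(u)).
Evaluating at (u, v) = (4*pi/5, -3*pi/4):
  L = -7, M = 0, N = -35/8 + 7*sqrt(5)/8.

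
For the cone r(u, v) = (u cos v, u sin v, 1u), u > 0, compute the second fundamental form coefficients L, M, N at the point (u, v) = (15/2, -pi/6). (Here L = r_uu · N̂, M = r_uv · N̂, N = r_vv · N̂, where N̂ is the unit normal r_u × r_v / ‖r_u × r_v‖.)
L = 0;  M = 0;  N = 15*sqrt(2)/4

Compute the unit normal N̂(u, v) = (-sqrt(2)*u*cos(v)/(2*Abs(u)), -sqrt(2)*u*sin(v)/(2*Abs(u)), sqrt(2)*u/(2*Abs(u))), and the second partials r_uu, r_uv, r_vv. Take dot products:
  L(u, v) = r_uu · N̂ = 0,
  M(u, v) = r_uv · N̂ = 0,
  N(u, v) = r_vv · N̂ = sqrt(2)*u^2/(2*Abs(u)).
Evaluating at (u, v) = (15/2, -pi/6):
  L = 0, M = 0, N = 15*sqrt(2)/4.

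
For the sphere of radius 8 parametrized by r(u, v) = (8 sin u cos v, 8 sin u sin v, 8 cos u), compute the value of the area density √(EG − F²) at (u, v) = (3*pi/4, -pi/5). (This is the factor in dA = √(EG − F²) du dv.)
√(EG − F²)|_{(3*pi/4, -pi/5)} = 32*sqrt(2)

E = 64, F = 0, G = 64*sin(u)^2, so EG − F² = 4096*sin(u)^2. Taking the positive square root: √(EG − F²) = 64*Abs(sin(u)). At (u, v) = (3*pi/4, -pi/5): 32*sqrt(2).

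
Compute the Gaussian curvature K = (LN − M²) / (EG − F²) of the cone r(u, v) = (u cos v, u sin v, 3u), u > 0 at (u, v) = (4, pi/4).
K = 0

Coefficients of the first fundamental form: E = 10, F = 0, G = u^2.
Coefficients of the second fundamental form: L = 0, M = 0, N = 3*sqrt(10)*u^2/(10*Abs(u)).
Assemble K = (LN − M²)/(EG − F²) = 0. At (u, v) = (4, pi/4): K = 0.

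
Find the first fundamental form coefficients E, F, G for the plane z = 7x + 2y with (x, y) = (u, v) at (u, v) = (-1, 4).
E = 50;  F = 14;  G = 5

Partials: r_u = (1, 0, 7), r_v = (0, 1, 2). As functions of (u, v):
  E = r_u · r_u = 50,
  F = r_u · r_v = 14,
  G = r_v · r_v = 5.
Evaluating at (u, v) = (-1, 4): E = 50, F = 14, G = 5.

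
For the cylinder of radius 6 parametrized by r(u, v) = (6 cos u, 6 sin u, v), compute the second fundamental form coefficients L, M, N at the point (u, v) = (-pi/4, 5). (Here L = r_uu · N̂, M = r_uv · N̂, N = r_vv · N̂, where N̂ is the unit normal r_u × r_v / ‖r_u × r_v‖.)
L = -6;  M = 0;  N = 0

Compute the unit normal N̂(u, v) = (cos(u), sin(u), 0), and the second partials r_uu, r_uv, r_vv. Take dot products:
  L(u, v) = r_uu · N̂ = -6,
  M(u, v) = r_uv · N̂ = 0,
  N(u, v) = r_vv · N̂ = 0.
Evaluating at (u, v) = (-pi/4, 5):
  L = -6, M = 0, N = 0.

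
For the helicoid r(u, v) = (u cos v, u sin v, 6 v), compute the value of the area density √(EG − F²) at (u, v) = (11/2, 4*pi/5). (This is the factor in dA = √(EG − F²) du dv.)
√(EG − F²)|_{(11/2, 4*pi/5)} = sqrt(265)/2

E = 1, F = 0, G = u^2 + 36, so EG − F² = u^2 + 36. Taking the positive square root: √(EG − F²) = sqrt(u^2 + 36). At (u, v) = (11/2, 4*pi/5): sqrt(265)/2.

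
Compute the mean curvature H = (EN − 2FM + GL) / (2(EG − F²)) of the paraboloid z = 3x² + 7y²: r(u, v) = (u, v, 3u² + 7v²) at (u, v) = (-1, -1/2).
H = 409*sqrt(86)/7396

With E = 36*u^2 + 1, F = 84*u*v, G = 196*v^2 + 1, L = 6/sqrt(36*u^2 + 196*v^2 + 1), M = 0, N = 14/sqrt(36*u^2 + 196*v^2 + 1), assemble
  H = (EN − 2FM + GL) / (2(EG − F²)) = 2*(126*u^2 + 294*v^2 + 5)/(36*u^2 + 196*v^2 + 1)^(3/2).
At (u, v) = (-1, -1/2): H = 409*sqrt(86)/7396.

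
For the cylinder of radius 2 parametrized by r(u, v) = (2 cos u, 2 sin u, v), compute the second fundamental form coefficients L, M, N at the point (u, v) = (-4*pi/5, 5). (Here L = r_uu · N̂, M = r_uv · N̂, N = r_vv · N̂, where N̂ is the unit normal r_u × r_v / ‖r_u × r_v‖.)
L = -2;  M = 0;  N = 0

Compute the unit normal N̂(u, v) = (cos(u), sin(u), 0), and the second partials r_uu, r_uv, r_vv. Take dot products:
  L(u, v) = r_uu · N̂ = -2,
  M(u, v) = r_uv · N̂ = 0,
  N(u, v) = r_vv · N̂ = 0.
Evaluating at (u, v) = (-4*pi/5, 5):
  L = -2, M = 0, N = 0.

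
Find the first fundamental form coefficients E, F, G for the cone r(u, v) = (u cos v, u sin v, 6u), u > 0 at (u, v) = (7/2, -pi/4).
E = 37;  F = 0;  G = 49/4

Partials: r_u = (cos(v), sin(v), 6), r_v = (-u*sin(v), u*cos(v), 0). As functions of (u, v):
  E = r_u · r_u = 37,
  F = r_u · r_v = 0,
  G = r_v · r_v = u^2.
Evaluating at (u, v) = (7/2, -pi/4): E = 37, F = 0, G = 49/4.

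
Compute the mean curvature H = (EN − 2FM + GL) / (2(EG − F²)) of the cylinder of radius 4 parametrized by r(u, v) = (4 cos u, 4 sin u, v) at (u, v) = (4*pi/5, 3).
H = -1/8

With E = 16, F = 0, G = 1, L = -4, M = 0, N = 0, assemble
  H = (EN − 2FM + GL) / (2(EG − F²)) = -1/8.
At (u, v) = (4*pi/5, 3): H = -1/8.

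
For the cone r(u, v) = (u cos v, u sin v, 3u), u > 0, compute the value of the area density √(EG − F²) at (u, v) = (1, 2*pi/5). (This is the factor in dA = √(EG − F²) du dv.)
√(EG − F²)|_{(1, 2*pi/5)} = sqrt(10)

E = 10, F = 0, G = u^2, so EG − F² = 10*u^2. Taking the positive square root: √(EG − F²) = sqrt(10)*Abs(u). At (u, v) = (1, 2*pi/5): sqrt(10).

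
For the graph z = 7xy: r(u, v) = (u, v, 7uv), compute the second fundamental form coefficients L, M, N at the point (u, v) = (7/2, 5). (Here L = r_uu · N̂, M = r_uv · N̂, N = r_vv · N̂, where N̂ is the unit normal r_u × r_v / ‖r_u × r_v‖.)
L = 0;  M = 14*sqrt(7305)/7305;  N = 0

Compute the unit normal N̂(u, v) = (-7*v/sqrt(49*u^2 + 49*v^2 + 1), -7*u/sqrt(49*u^2 + 49*v^2 + 1), 1/sqrt(49*u^2 + 49*v^2 + 1)), and the second partials r_uu, r_uv, r_vv. Take dot products:
  L(u, v) = r_uu · N̂ = 0,
  M(u, v) = r_uv · N̂ = 7/sqrt(49*u^2 + 49*v^2 + 1),
  N(u, v) = r_vv · N̂ = 0.
Evaluating at (u, v) = (7/2, 5):
  L = 0, M = 14*sqrt(7305)/7305, N = 0.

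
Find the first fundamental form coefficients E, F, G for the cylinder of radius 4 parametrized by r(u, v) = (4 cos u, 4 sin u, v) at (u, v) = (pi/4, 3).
E = 16;  F = 0;  G = 1

Partials: r_u = (-4*sin(u), 4*cos(u), 0), r_v = (0, 0, 1). As functions of (u, v):
  E = r_u · r_u = 16,
  F = r_u · r_v = 0,
  G = r_v · r_v = 1.
Evaluating at (u, v) = (pi/4, 3): E = 16, F = 0, G = 1.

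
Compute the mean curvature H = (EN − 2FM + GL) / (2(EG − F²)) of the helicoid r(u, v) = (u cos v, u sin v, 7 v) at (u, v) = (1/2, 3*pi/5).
H = 0

With E = 1, F = 0, G = u^2 + 49, L = 0, M = -7/sqrt(u^2 + 49), N = 0, assemble
  H = (EN − 2FM + GL) / (2(EG − F²)) = 0.
At (u, v) = (1/2, 3*pi/5): H = 0.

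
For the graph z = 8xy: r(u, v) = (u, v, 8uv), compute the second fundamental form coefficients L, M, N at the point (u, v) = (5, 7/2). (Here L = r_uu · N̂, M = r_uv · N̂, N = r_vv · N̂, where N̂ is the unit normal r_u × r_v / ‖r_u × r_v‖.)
L = 0;  M = 8*sqrt(265)/795;  N = 0

Compute the unit normal N̂(u, v) = (-8*v/sqrt(64*u^2 + 64*v^2 + 1), -8*u/sqrt(64*u^2 + 64*v^2 + 1), 1/sqrt(64*u^2 + 64*v^2 + 1)), and the second partials r_uu, r_uv, r_vv. Take dot products:
  L(u, v) = r_uu · N̂ = 0,
  M(u, v) = r_uv · N̂ = 8/sqrt(64*u^2 + 64*v^2 + 1),
  N(u, v) = r_vv · N̂ = 0.
Evaluating at (u, v) = (5, 7/2):
  L = 0, M = 8*sqrt(265)/795, N = 0.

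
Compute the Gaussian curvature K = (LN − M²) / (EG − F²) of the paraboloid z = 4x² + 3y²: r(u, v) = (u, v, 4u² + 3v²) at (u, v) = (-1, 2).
K = 48/43681

Coefficients of the first fundamental form: E = 64*u^2 + 1, F = 48*u*v, G = 36*v^2 + 1.
Coefficients of the second fundamental form: L = 8/sqrt(64*u^2 + 36*v^2 + 1), M = 0, N = 6/sqrt(64*u^2 + 36*v^2 + 1).
Assemble K = (LN − M²)/(EG − F²) = 48/(4096*u^4 + 4608*u^2*v^2 + 128*u^2 + 1296*v^4 + 72*v^2 + 1). At (u, v) = (-1, 2): K = 48/43681.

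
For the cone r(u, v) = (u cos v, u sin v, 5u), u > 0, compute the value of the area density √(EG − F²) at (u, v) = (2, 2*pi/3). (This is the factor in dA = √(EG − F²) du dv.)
√(EG − F²)|_{(2, 2*pi/3)} = 2*sqrt(26)

E = 26, F = 0, G = u^2, so EG − F² = 26*u^2. Taking the positive square root: √(EG − F²) = sqrt(26)*Abs(u). At (u, v) = (2, 2*pi/3): 2*sqrt(26).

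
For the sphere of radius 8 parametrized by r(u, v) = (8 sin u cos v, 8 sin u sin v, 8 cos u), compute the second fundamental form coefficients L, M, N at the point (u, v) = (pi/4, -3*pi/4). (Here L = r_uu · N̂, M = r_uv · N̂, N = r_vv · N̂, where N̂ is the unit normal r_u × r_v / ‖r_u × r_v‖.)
L = -8;  M = 0;  N = -4

Compute the unit normal N̂(u, v) = (sin(u)^2*cos(v)/Abs(sin(u)), sin(u)^2*sin(v)/Abs(sin(u)), sin(2*u)/(2*Abs(sin(u)))), and the second partials r_uu, r_uv, r_vv. Take dot products:
  L(u, v) = r_uu · N̂ = -8*sin(u)/Abs(sin(u)),
  M(u, v) = r_uv · N̂ = 0,
  N(u, v) = r_vv · N̂ = -8*sin(u)^3/Abs(sin(u)).
Evaluating at (u, v) = (pi/4, -3*pi/4):
  L = -8, M = 0, N = -4.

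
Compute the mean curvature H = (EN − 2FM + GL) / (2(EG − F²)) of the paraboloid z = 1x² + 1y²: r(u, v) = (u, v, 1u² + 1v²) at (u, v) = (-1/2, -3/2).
H = 12*sqrt(11)/121

With E = 4*u^2 + 1, F = 4*u*v, G = 4*v^2 + 1, L = 2/sqrt(4*u^2 + 4*v^2 + 1), M = 0, N = 2/sqrt(4*u^2 + 4*v^2 + 1), assemble
  H = (EN − 2FM + GL) / (2(EG − F²)) = 2*(2*u^2 + 2*v^2 + 1)/(4*u^2 + 4*v^2 + 1)^(3/2).
At (u, v) = (-1/2, -3/2): H = 12*sqrt(11)/121.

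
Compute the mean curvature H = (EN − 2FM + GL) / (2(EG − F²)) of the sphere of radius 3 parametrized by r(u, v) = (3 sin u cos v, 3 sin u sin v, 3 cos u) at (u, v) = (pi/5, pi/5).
H = -1/3

With E = 9, F = 0, G = 9*sin(u)^2, L = -3*sin(u)/Abs(sin(u)), M = 0, N = -3*sin(u)^3/Abs(sin(u)), assemble
  H = (EN − 2FM + GL) / (2(EG − F²)) = -sin(u)/(3*Abs(sin(u))).
At (u, v) = (pi/5, pi/5): H = -1/3.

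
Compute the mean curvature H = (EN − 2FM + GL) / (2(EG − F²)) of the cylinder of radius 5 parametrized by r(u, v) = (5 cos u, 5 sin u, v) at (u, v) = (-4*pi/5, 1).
H = -1/10

With E = 25, F = 0, G = 1, L = -5, M = 0, N = 0, assemble
  H = (EN − 2FM + GL) / (2(EG − F²)) = -1/10.
At (u, v) = (-4*pi/5, 1): H = -1/10.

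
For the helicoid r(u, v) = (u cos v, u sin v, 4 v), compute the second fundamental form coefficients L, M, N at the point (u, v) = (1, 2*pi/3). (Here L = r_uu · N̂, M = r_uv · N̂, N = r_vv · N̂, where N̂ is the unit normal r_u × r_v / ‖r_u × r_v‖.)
L = 0;  M = -4*sqrt(17)/17;  N = 0

Compute the unit normal N̂(u, v) = (4*sin(v)/sqrt(u^2 + 16), -4*cos(v)/sqrt(u^2 + 16), u/sqrt(u^2 + 16)), and the second partials r_uu, r_uv, r_vv. Take dot products:
  L(u, v) = r_uu · N̂ = 0,
  M(u, v) = r_uv · N̂ = -4/sqrt(u^2 + 16),
  N(u, v) = r_vv · N̂ = 0.
Evaluating at (u, v) = (1, 2*pi/3):
  L = 0, M = -4*sqrt(17)/17, N = 0.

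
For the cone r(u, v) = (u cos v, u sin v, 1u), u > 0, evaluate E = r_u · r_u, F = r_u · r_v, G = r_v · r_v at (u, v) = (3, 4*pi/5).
E = 2;  F = 0;  G = 9

Partials: r_u = (cos(v), sin(v), 1), r_v = (-u*sin(v), u*cos(v), 0). As functions of (u, v):
  E = r_u · r_u = 2,
  F = r_u · r_v = 0,
  G = r_v · r_v = u^2.
Evaluating at (u, v) = (3, 4*pi/5): E = 2, F = 0, G = 9.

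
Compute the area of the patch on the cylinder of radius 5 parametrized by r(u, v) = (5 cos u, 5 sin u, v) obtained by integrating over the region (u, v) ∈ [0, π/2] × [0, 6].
Area = 15*pi

Area = ∫∫ √(EG − F²) du dv with √(EG − F²) = 5. Integrating over [0, π/2] × [0, 6] gives 15*pi.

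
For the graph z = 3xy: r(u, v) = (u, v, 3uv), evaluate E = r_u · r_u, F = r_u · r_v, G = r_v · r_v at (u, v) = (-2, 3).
E = 82;  F = -54;  G = 37

Partials: r_u = (1, 0, 3*v), r_v = (0, 1, 3*u). As functions of (u, v):
  E = r_u · r_u = 9*v^2 + 1,
  F = r_u · r_v = 9*u*v,
  G = r_v · r_v = 9*u^2 + 1.
Evaluating at (u, v) = (-2, 3): E = 82, F = -54, G = 37.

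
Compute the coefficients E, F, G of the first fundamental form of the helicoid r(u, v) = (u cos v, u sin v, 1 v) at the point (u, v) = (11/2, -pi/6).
E = 1;  F = 0;  G = 125/4

Partials: r_u = (cos(v), sin(v), 0), r_v = (-u*sin(v), u*cos(v), 1). As functions of (u, v):
  E = r_u · r_u = 1,
  F = r_u · r_v = 0,
  G = r_v · r_v = u^2 + 1.
Evaluating at (u, v) = (11/2, -pi/6): E = 1, F = 0, G = 125/4.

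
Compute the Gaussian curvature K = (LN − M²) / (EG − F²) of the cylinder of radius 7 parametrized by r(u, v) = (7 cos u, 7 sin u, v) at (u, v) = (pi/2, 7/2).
K = 0

Coefficients of the first fundamental form: E = 49, F = 0, G = 1.
Coefficients of the second fundamental form: L = -7, M = 0, N = 0.
Assemble K = (LN − M²)/(EG − F²) = 0. At (u, v) = (pi/2, 7/2): K = 0.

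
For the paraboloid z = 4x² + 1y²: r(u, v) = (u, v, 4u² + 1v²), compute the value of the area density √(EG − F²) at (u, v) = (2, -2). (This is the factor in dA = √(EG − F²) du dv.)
√(EG − F²)|_{(2, -2)} = sqrt(273)

E = 64*u^2 + 1, F = 16*u*v, G = 4*v^2 + 1, so EG − F² = 64*u^2 + 4*v^2 + 1. Taking the positive square root: √(EG − F²) = sqrt(64*u^2 + 4*v^2 + 1). At (u, v) = (2, -2): sqrt(273).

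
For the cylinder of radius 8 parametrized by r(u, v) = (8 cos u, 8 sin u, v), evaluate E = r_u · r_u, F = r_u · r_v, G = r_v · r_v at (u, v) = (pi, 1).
E = 64;  F = 0;  G = 1

Partials: r_u = (-8*sin(u), 8*cos(u), 0), r_v = (0, 0, 1). As functions of (u, v):
  E = r_u · r_u = 64,
  F = r_u · r_v = 0,
  G = r_v · r_v = 1.
Evaluating at (u, v) = (pi, 1): E = 64, F = 0, G = 1.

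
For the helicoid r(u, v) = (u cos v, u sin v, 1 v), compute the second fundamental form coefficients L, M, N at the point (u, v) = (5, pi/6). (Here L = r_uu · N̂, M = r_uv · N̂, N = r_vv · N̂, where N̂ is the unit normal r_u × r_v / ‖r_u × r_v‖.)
L = 0;  M = -sqrt(26)/26;  N = 0

Compute the unit normal N̂(u, v) = (sin(v)/sqrt(u^2 + 1), -cos(v)/sqrt(u^2 + 1), u/sqrt(u^2 + 1)), and the second partials r_uu, r_uv, r_vv. Take dot products:
  L(u, v) = r_uu · N̂ = 0,
  M(u, v) = r_uv · N̂ = -1/sqrt(u^2 + 1),
  N(u, v) = r_vv · N̂ = 0.
Evaluating at (u, v) = (5, pi/6):
  L = 0, M = -sqrt(26)/26, N = 0.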